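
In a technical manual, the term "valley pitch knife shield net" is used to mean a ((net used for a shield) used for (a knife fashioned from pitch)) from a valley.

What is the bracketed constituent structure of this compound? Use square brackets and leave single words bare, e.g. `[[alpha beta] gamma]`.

Whole compound: head "net" (specifically "pitch knife shield net"), modifier "valley".
"pitch knife shield net" → head "net" (specifically "shield net"), modifier "pitch knife".
"pitch knife" → head "knife", modifier "pitch".
"shield net" → head "net", modifier "shield".
Putting it together: [valley [[pitch knife] [shield net]]].

[valley [[pitch knife] [shield net]]]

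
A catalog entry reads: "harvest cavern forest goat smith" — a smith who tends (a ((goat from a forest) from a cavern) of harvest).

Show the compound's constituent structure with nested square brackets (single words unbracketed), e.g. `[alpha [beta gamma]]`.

At the top level: head "smith"; modifier "harvest cavern forest goat".
"harvest cavern forest goat" → head "goat" (specifically "cavern forest goat"), modifier "harvest".
"cavern forest goat" → head "goat" (specifically "forest goat"), modifier "cavern".
"forest goat" → head "goat", modifier "forest".
Putting it together: [[harvest [cavern [forest goat]]] smith].

[[harvest [cavern [forest goat]]] smith]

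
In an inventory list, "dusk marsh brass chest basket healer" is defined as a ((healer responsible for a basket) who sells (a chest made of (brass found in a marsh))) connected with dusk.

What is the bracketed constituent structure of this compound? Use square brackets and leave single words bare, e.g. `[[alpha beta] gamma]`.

[dusk [[[marsh brass] chest] [basket healer]]]

Whole compound: head "healer" (specifically "marsh brass chest basket healer"), modifier "dusk".
Within "marsh brass chest basket healer", the head is "healer" (specifically "basket healer") and the modifier is "marsh brass chest".
Within "marsh brass chest", the head is "chest" and the modifier is "marsh brass".
Within "marsh brass", the head is "brass" and the modifier is "marsh".
Within "basket healer", the head is "healer" and the modifier is "basket".
Putting it together: [dusk [[[marsh brass] chest] [basket healer]]].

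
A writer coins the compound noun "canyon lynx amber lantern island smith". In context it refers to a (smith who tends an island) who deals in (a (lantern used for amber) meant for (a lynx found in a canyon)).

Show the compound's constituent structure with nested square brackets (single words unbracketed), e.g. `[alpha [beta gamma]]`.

Whole compound: head "smith" (specifically "island smith"), modifier "canyon lynx amber lantern".
Inside "canyon lynx amber lantern": head "lantern" (specifically "amber lantern"), modifier "canyon lynx".
Inside "canyon lynx": head "lynx", modifier "canyon".
Inside "amber lantern": head "lantern", modifier "amber".
Inside "island smith": head "smith", modifier "island".
Putting it together: [[[canyon lynx] [amber lantern]] [island smith]].

[[[canyon lynx] [amber lantern]] [island smith]]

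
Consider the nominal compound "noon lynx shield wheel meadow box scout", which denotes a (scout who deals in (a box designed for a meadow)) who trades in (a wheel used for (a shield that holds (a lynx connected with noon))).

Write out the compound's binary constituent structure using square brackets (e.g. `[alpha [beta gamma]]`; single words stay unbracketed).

At the top level: head "scout" (specifically "meadow box scout"); modifier "noon lynx shield wheel".
Inside "noon lynx shield wheel": head "wheel", modifier "noon lynx shield".
Inside "noon lynx shield": head "shield", modifier "noon lynx".
Inside "noon lynx": head "lynx", modifier "noon".
Inside "meadow box scout": head "scout", modifier "meadow box".
Inside "meadow box": head "box", modifier "meadow".
Assembled: [[[[noon lynx] shield] wheel] [[meadow box] scout]].

[[[[noon lynx] shield] wheel] [[meadow box] scout]]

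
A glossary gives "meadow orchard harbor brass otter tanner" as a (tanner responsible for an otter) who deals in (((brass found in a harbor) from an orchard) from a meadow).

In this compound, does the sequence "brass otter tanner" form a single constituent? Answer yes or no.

no

The top-level split is [meadow orchard harbor brass] [otter tanner]; the full structure is [[meadow [orchard [harbor brass]]] [otter tanner]].
"brass otter tanner" straddles a constituent boundary, so it is not a single unit.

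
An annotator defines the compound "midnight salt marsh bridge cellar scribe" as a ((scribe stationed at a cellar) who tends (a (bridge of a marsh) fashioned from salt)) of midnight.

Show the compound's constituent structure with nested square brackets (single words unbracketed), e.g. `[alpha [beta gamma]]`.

[midnight [[salt [marsh bridge]] [cellar scribe]]]

At the top level: head "scribe" (specifically "salt marsh bridge cellar scribe"); modifier "midnight".
Inside "salt marsh bridge cellar scribe": head "scribe" (specifically "cellar scribe"), modifier "salt marsh bridge".
Inside "salt marsh bridge": head "bridge" (specifically "marsh bridge"), modifier "salt".
Inside "marsh bridge": head "bridge", modifier "marsh".
Inside "cellar scribe": head "scribe", modifier "cellar".
So the structure is [midnight [[salt [marsh bridge]] [cellar scribe]]].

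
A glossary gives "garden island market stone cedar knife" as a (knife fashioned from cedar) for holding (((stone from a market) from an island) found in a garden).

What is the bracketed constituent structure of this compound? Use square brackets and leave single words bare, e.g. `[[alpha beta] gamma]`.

At the top level: head "knife" (specifically "cedar knife"); modifier "garden island market stone".
Within "garden island market stone", the head is "stone" (specifically "island market stone") and the modifier is "garden".
Within "island market stone", the head is "stone" (specifically "market stone") and the modifier is "island".
Within "market stone", the head is "stone" and the modifier is "market".
Within "cedar knife", the head is "knife" and the modifier is "cedar".
Assembled: [[garden [island [market stone]]] [cedar knife]].

[[garden [island [market stone]]] [cedar knife]]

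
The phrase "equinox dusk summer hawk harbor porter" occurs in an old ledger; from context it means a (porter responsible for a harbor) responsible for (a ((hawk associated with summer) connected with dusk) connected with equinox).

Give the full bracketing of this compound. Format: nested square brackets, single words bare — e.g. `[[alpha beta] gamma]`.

Overall it is a kind of porter (specifically "harbor porter"); the modifier is "equinox dusk summer hawk".
Within "equinox dusk summer hawk", the head is "hawk" (specifically "dusk summer hawk") and the modifier is "equinox".
Within "dusk summer hawk", the head is "hawk" (specifically "summer hawk") and the modifier is "dusk".
Within "summer hawk", the head is "hawk" and the modifier is "summer".
Within "harbor porter", the head is "porter" and the modifier is "harbor".
So the structure is [[equinox [dusk [summer hawk]]] [harbor porter]].

[[equinox [dusk [summer hawk]]] [harbor porter]]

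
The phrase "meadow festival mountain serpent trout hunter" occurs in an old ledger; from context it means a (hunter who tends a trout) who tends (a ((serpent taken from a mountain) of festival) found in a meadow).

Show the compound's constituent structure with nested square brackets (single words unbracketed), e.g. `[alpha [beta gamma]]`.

[[meadow [festival [mountain serpent]]] [trout hunter]]

Overall it is a kind of hunter (specifically "trout hunter"); the modifier is "meadow festival mountain serpent".
"meadow festival mountain serpent" → head "serpent" (specifically "festival mountain serpent"), modifier "meadow".
"festival mountain serpent" → head "serpent" (specifically "mountain serpent"), modifier "festival".
"mountain serpent" → head "serpent", modifier "mountain".
"trout hunter" → head "hunter", modifier "trout".
So the structure is [[meadow [festival [mountain serpent]]] [trout hunter]].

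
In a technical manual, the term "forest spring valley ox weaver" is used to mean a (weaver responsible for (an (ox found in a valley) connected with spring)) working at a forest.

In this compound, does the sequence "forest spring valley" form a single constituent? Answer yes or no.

no

The top-level split is [forest] [spring valley ox weaver]; the full structure is [forest [[spring [valley ox]] weaver]].
"forest spring valley" straddles a constituent boundary, so it is not a single unit.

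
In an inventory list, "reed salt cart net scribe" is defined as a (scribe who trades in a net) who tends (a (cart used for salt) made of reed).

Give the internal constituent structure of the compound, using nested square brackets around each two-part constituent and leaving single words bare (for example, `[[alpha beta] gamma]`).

Whole compound: head "scribe" (specifically "net scribe"), modifier "reed salt cart".
"reed salt cart" → head "cart" (specifically "salt cart"), modifier "reed".
"salt cart" → head "cart", modifier "salt".
"net scribe" → head "scribe", modifier "net".
Assembled: [[reed [salt cart]] [net scribe]].

[[reed [salt cart]] [net scribe]]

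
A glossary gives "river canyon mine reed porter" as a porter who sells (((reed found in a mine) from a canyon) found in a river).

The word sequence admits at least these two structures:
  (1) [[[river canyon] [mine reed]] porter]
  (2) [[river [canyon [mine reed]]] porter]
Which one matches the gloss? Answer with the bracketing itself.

The paraphrase's head is the "porter" part ("porter"); its modifier is "river canyon mine reed".
That top-level split, carried through the inner groups, gives [[river [canyon [mine reed]]] porter].

[[river [canyon [mine reed]]] porter]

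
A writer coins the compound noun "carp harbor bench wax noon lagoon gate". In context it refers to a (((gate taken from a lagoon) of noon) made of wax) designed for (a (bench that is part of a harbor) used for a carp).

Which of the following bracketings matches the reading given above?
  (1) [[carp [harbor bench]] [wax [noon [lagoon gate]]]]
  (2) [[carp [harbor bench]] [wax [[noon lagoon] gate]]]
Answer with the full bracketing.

[[carp [harbor bench]] [wax [noon [lagoon gate]]]]

The paraphrase's head is the "gate" part ("wax noon lagoon gate"); its modifier is "carp harbor bench".
That top-level split, carried through the inner groups, gives [[carp [harbor bench]] [wax [noon [lagoon gate]]]].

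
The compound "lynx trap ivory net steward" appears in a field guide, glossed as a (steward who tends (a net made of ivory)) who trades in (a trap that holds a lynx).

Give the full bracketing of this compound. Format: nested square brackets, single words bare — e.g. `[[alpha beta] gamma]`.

[[lynx trap] [[ivory net] steward]]

Whole compound: head "steward" (specifically "ivory net steward"), modifier "lynx trap".
"lynx trap" → head "trap", modifier "lynx".
"ivory net steward" → head "steward", modifier "ivory net".
"ivory net" → head "net", modifier "ivory".
Assembled: [[lynx trap] [[ivory net] steward]].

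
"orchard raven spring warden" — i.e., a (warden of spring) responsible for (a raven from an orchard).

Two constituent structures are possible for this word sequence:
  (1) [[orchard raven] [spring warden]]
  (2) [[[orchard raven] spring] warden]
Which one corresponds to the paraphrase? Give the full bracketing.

[[orchard raven] [spring warden]]

The paraphrase's head is the "warden" part ("spring warden"); its modifier is "orchard raven".
That top-level split, carried through the inner groups, gives [[orchard raven] [spring warden]].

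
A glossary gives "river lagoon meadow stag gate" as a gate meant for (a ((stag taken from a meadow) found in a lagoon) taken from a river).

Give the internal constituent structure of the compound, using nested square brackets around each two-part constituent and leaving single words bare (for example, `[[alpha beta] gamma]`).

[[river [lagoon [meadow stag]]] gate]

Overall it is a kind of gate; the modifier is "river lagoon meadow stag".
"river lagoon meadow stag" → head "stag" (specifically "lagoon meadow stag"), modifier "river".
"lagoon meadow stag" → head "stag" (specifically "meadow stag"), modifier "lagoon".
"meadow stag" → head "stag", modifier "meadow".
So the structure is [[river [lagoon [meadow stag]]] gate].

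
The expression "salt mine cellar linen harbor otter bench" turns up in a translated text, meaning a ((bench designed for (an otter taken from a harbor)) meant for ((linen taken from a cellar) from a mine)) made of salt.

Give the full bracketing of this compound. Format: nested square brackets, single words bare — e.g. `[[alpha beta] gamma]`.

Overall it is a kind of bench (specifically "mine cellar linen harbor otter bench"); the modifier is "salt".
"mine cellar linen harbor otter bench" → head "bench" (specifically "harbor otter bench"), modifier "mine cellar linen".
"mine cellar linen" → head "linen" (specifically "cellar linen"), modifier "mine".
"cellar linen" → head "linen", modifier "cellar".
"harbor otter bench" → head "bench", modifier "harbor otter".
"harbor otter" → head "otter", modifier "harbor".
Putting it together: [salt [[mine [cellar linen]] [[harbor otter] bench]]].

[salt [[mine [cellar linen]] [[harbor otter] bench]]]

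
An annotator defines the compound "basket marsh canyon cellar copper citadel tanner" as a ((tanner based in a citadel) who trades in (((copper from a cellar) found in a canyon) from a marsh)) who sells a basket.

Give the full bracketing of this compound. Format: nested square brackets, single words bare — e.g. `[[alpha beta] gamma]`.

Overall it is a kind of tanner (specifically "marsh canyon cellar copper citadel tanner"); the modifier is "basket".
Inside "marsh canyon cellar copper citadel tanner": head "tanner" (specifically "citadel tanner"), modifier "marsh canyon cellar copper".
Inside "marsh canyon cellar copper": head "copper" (specifically "canyon cellar copper"), modifier "marsh".
Inside "canyon cellar copper": head "copper" (specifically "cellar copper"), modifier "canyon".
Inside "cellar copper": head "copper", modifier "cellar".
Inside "citadel tanner": head "tanner", modifier "citadel".
So the structure is [basket [[marsh [canyon [cellar copper]]] [citadel tanner]]].

[basket [[marsh [canyon [cellar copper]]] [citadel tanner]]]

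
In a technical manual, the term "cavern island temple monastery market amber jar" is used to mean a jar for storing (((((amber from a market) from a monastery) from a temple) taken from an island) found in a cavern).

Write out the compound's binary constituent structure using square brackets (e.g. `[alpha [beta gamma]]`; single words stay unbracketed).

[[cavern [island [temple [monastery [market amber]]]]] jar]

The outermost head in the paraphrase is "jar", modified by "cavern island temple monastery market amber".
Within "cavern island temple monastery market amber", the head is "amber" (specifically "island temple monastery market amber") and the modifier is "cavern".
Within "island temple monastery market amber", the head is "amber" (specifically "temple monastery market amber") and the modifier is "island".
Within "temple monastery market amber", the head is "amber" (specifically "monastery market amber") and the modifier is "temple".
Within "monastery market amber", the head is "amber" (specifically "market amber") and the modifier is "monastery".
Within "market amber", the head is "amber" and the modifier is "market".
So the structure is [[cavern [island [temple [monastery [market amber]]]]] jar].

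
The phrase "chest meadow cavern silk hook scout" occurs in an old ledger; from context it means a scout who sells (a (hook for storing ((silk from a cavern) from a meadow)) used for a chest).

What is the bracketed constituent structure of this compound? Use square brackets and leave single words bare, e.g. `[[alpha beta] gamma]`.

Whole compound: head "scout", modifier "chest meadow cavern silk hook".
Within "chest meadow cavern silk hook", the head is "hook" (specifically "meadow cavern silk hook") and the modifier is "chest".
Within "meadow cavern silk hook", the head is "hook" and the modifier is "meadow cavern silk".
Within "meadow cavern silk", the head is "silk" (specifically "cavern silk") and the modifier is "meadow".
Within "cavern silk", the head is "silk" and the modifier is "cavern".
Putting it together: [[chest [[meadow [cavern silk]] hook]] scout].

[[chest [[meadow [cavern silk]] hook]] scout]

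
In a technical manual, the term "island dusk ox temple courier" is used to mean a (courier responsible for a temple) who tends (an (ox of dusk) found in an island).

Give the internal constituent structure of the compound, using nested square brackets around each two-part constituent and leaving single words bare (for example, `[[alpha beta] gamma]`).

[[island [dusk ox]] [temple courier]]

Overall it is a kind of courier (specifically "temple courier"); the modifier is "island dusk ox".
Within "island dusk ox", the head is "ox" (specifically "dusk ox") and the modifier is "island".
Within "dusk ox", the head is "ox" and the modifier is "dusk".
Within "temple courier", the head is "courier" and the modifier is "temple".
So the structure is [[island [dusk ox]] [temple courier]].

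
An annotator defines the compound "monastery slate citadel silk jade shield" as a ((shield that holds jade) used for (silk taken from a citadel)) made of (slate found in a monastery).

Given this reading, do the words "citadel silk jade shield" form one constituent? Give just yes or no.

yes

The paraphrase groups the words so that "citadel silk jade shield" is one unit: it corresponds to a single parenthesized sub-phrase.
The full structure is [[monastery slate] [[citadel silk] [jade shield]]], in which [citadel silk jade shield] is a constituent.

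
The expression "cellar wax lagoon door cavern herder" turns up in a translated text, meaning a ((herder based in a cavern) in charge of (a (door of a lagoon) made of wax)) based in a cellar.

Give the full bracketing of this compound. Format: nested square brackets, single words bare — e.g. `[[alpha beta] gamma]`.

[cellar [[wax [lagoon door]] [cavern herder]]]

At the top level: head "herder" (specifically "wax lagoon door cavern herder"); modifier "cellar".
"wax lagoon door cavern herder" → head "herder" (specifically "cavern herder"), modifier "wax lagoon door".
"wax lagoon door" → head "door" (specifically "lagoon door"), modifier "wax".
"lagoon door" → head "door", modifier "lagoon".
"cavern herder" → head "herder", modifier "cavern".
Putting it together: [cellar [[wax [lagoon door]] [cavern herder]]].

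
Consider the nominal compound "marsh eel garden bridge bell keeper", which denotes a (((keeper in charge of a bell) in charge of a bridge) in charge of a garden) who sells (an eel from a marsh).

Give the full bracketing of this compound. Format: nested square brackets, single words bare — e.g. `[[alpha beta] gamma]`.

At the top level: head "keeper" (specifically "garden bridge bell keeper"); modifier "marsh eel".
Within "marsh eel", the head is "eel" and the modifier is "marsh".
Within "garden bridge bell keeper", the head is "keeper" (specifically "bridge bell keeper") and the modifier is "garden".
Within "bridge bell keeper", the head is "keeper" (specifically "bell keeper") and the modifier is "bridge".
Within "bell keeper", the head is "keeper" and the modifier is "bell".
Putting it together: [[marsh eel] [garden [bridge [bell keeper]]]].

[[marsh eel] [garden [bridge [bell keeper]]]]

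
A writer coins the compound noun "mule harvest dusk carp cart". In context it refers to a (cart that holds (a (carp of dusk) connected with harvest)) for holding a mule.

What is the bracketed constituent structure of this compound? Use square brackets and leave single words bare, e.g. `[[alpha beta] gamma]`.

[mule [[harvest [dusk carp]] cart]]

Overall it is a kind of cart (specifically "harvest dusk carp cart"); the modifier is "mule".
Inside "harvest dusk carp cart": head "cart", modifier "harvest dusk carp".
Inside "harvest dusk carp": head "carp" (specifically "dusk carp"), modifier "harvest".
Inside "dusk carp": head "carp", modifier "dusk".
So the structure is [mule [[harvest [dusk carp]] cart]].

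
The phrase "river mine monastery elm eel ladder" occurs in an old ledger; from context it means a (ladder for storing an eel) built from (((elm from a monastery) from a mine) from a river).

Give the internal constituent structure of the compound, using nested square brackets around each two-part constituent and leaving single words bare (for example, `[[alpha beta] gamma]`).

[[river [mine [monastery elm]]] [eel ladder]]

At the top level: head "ladder" (specifically "eel ladder"); modifier "river mine monastery elm".
Inside "river mine monastery elm": head "elm" (specifically "mine monastery elm"), modifier "river".
Inside "mine monastery elm": head "elm" (specifically "monastery elm"), modifier "mine".
Inside "monastery elm": head "elm", modifier "monastery".
Inside "eel ladder": head "ladder", modifier "eel".
So the structure is [[river [mine [monastery elm]]] [eel ladder]].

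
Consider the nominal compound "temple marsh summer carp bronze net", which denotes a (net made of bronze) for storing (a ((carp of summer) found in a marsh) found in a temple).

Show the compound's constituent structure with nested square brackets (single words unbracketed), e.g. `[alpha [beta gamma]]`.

At the top level: head "net" (specifically "bronze net"); modifier "temple marsh summer carp".
Within "temple marsh summer carp", the head is "carp" (specifically "marsh summer carp") and the modifier is "temple".
Within "marsh summer carp", the head is "carp" (specifically "summer carp") and the modifier is "marsh".
Within "summer carp", the head is "carp" and the modifier is "summer".
Within "bronze net", the head is "net" and the modifier is "bronze".
Assembled: [[temple [marsh [summer carp]]] [bronze net]].

[[temple [marsh [summer carp]]] [bronze net]]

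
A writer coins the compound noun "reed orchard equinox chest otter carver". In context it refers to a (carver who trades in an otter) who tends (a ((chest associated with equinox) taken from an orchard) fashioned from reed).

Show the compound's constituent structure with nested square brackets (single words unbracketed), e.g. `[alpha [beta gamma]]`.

[[reed [orchard [equinox chest]]] [otter carver]]

The outermost head in the paraphrase is "carver" (specifically "otter carver"), modified by "reed orchard equinox chest".
Within "reed orchard equinox chest", the head is "chest" (specifically "orchard equinox chest") and the modifier is "reed".
Within "orchard equinox chest", the head is "chest" (specifically "equinox chest") and the modifier is "orchard".
Within "equinox chest", the head is "chest" and the modifier is "equinox".
Within "otter carver", the head is "carver" and the modifier is "otter".
Assembled: [[reed [orchard [equinox chest]]] [otter carver]].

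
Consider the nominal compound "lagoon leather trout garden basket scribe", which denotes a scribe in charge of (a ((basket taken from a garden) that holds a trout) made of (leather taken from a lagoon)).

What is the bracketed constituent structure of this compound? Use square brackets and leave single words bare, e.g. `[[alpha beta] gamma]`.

Whole compound: head "scribe", modifier "lagoon leather trout garden basket".
Within "lagoon leather trout garden basket", the head is "basket" (specifically "trout garden basket") and the modifier is "lagoon leather".
Within "lagoon leather", the head is "leather" and the modifier is "lagoon".
Within "trout garden basket", the head is "basket" (specifically "garden basket") and the modifier is "trout".
Within "garden basket", the head is "basket" and the modifier is "garden".
Assembled: [[[lagoon leather] [trout [garden basket]]] scribe].

[[[lagoon leather] [trout [garden basket]]] scribe]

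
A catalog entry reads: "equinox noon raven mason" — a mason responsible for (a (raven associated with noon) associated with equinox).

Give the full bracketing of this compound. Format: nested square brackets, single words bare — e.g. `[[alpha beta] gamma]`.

At the top level: head "mason"; modifier "equinox noon raven".
Within "equinox noon raven", the head is "raven" (specifically "noon raven") and the modifier is "equinox".
Within "noon raven", the head is "raven" and the modifier is "noon".
Putting it together: [[equinox [noon raven]] mason].

[[equinox [noon raven]] mason]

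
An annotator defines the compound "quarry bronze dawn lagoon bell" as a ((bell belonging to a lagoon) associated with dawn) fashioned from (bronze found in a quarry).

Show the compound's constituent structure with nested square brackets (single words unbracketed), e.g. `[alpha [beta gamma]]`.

Overall it is a kind of bell (specifically "dawn lagoon bell"); the modifier is "quarry bronze".
"quarry bronze" → head "bronze", modifier "quarry".
"dawn lagoon bell" → head "bell" (specifically "lagoon bell"), modifier "dawn".
"lagoon bell" → head "bell", modifier "lagoon".
Putting it together: [[quarry bronze] [dawn [lagoon bell]]].

[[quarry bronze] [dawn [lagoon bell]]]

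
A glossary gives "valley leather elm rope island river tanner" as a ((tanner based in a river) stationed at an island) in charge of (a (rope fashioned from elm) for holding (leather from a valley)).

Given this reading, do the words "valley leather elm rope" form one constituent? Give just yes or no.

The paraphrase groups the words so that "valley leather elm rope" is one unit: it corresponds to a single parenthesized sub-phrase.
The full structure is [[[valley leather] [elm rope]] [island [river tanner]]], in which [valley leather elm rope] is a constituent.

yes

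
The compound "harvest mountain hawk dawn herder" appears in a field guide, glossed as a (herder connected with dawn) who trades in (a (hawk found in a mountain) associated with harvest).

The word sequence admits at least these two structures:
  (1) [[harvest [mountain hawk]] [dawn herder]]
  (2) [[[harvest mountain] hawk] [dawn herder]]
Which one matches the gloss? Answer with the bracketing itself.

[[harvest [mountain hawk]] [dawn herder]]

The paraphrase's head is the "herder" part ("dawn herder"); its modifier is "harvest mountain hawk".
That top-level split, carried through the inner groups, gives [[harvest [mountain hawk]] [dawn herder]].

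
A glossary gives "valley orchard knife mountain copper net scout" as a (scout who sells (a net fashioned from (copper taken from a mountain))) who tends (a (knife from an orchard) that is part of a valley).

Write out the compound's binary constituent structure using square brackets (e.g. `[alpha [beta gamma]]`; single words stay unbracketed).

[[valley [orchard knife]] [[[mountain copper] net] scout]]

At the top level: head "scout" (specifically "mountain copper net scout"); modifier "valley orchard knife".
Inside "valley orchard knife": head "knife" (specifically "orchard knife"), modifier "valley".
Inside "orchard knife": head "knife", modifier "orchard".
Inside "mountain copper net scout": head "scout", modifier "mountain copper net".
Inside "mountain copper net": head "net", modifier "mountain copper".
Inside "mountain copper": head "copper", modifier "mountain".
So the structure is [[valley [orchard knife]] [[[mountain copper] net] scout]].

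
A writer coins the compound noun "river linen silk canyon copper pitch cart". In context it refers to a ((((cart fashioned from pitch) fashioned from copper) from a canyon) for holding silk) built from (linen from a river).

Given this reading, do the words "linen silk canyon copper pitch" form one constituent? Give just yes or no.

no

The top-level split is [river linen] [silk canyon copper pitch cart]; the full structure is [[river linen] [silk [canyon [copper [pitch cart]]]]].
"linen silk canyon copper pitch" straddles a constituent boundary, so it is not a single unit.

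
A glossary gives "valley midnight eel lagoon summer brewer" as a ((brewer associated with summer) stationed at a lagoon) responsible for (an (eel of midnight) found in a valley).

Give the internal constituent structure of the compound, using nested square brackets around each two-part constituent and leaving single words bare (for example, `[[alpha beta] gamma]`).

The outermost head in the paraphrase is "brewer" (specifically "lagoon summer brewer"), modified by "valley midnight eel".
Within "valley midnight eel", the head is "eel" (specifically "midnight eel") and the modifier is "valley".
Within "midnight eel", the head is "eel" and the modifier is "midnight".
Within "lagoon summer brewer", the head is "brewer" (specifically "summer brewer") and the modifier is "lagoon".
Within "summer brewer", the head is "brewer" and the modifier is "summer".
Assembled: [[valley [midnight eel]] [lagoon [summer brewer]]].

[[valley [midnight eel]] [lagoon [summer brewer]]]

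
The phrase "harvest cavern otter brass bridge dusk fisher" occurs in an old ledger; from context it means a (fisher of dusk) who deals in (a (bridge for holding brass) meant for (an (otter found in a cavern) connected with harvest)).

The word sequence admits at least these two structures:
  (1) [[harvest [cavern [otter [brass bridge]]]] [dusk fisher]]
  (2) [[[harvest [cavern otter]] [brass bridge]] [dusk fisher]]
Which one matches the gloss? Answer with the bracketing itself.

[[[harvest [cavern otter]] [brass bridge]] [dusk fisher]]

The paraphrase's head is the "fisher" part ("dusk fisher"); its modifier is "harvest cavern otter brass bridge".
That top-level split, carried through the inner groups, gives [[[harvest [cavern otter]] [brass bridge]] [dusk fisher]].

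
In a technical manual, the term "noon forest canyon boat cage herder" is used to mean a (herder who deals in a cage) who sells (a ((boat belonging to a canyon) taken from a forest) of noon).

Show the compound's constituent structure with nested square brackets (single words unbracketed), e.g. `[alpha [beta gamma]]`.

[[noon [forest [canyon boat]]] [cage herder]]

At the top level: head "herder" (specifically "cage herder"); modifier "noon forest canyon boat".
"noon forest canyon boat" → head "boat" (specifically "forest canyon boat"), modifier "noon".
"forest canyon boat" → head "boat" (specifically "canyon boat"), modifier "forest".
"canyon boat" → head "boat", modifier "canyon".
"cage herder" → head "herder", modifier "cage".
So the structure is [[noon [forest [canyon boat]]] [cage herder]].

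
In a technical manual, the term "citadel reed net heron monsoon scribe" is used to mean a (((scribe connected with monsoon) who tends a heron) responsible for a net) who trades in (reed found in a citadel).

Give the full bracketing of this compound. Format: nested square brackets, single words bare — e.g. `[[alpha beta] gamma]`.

The outermost head in the paraphrase is "scribe" (specifically "net heron monsoon scribe"), modified by "citadel reed".
"citadel reed" → head "reed", modifier "citadel".
"net heron monsoon scribe" → head "scribe" (specifically "heron monsoon scribe"), modifier "net".
"heron monsoon scribe" → head "scribe" (specifically "monsoon scribe"), modifier "heron".
"monsoon scribe" → head "scribe", modifier "monsoon".
Putting it together: [[citadel reed] [net [heron [monsoon scribe]]]].

[[citadel reed] [net [heron [monsoon scribe]]]]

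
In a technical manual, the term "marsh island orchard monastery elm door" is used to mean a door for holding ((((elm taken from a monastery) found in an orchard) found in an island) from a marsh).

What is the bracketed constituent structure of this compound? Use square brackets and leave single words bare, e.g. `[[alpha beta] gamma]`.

Overall it is a kind of door; the modifier is "marsh island orchard monastery elm".
Within "marsh island orchard monastery elm", the head is "elm" (specifically "island orchard monastery elm") and the modifier is "marsh".
Within "island orchard monastery elm", the head is "elm" (specifically "orchard monastery elm") and the modifier is "island".
Within "orchard monastery elm", the head is "elm" (specifically "monastery elm") and the modifier is "orchard".
Within "monastery elm", the head is "elm" and the modifier is "monastery".
So the structure is [[marsh [island [orchard [monastery elm]]]] door].

[[marsh [island [orchard [monastery elm]]]] door]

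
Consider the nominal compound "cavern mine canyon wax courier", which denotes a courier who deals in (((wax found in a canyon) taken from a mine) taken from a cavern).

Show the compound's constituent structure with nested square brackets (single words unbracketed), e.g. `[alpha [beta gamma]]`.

Whole compound: head "courier", modifier "cavern mine canyon wax".
Inside "cavern mine canyon wax": head "wax" (specifically "mine canyon wax"), modifier "cavern".
Inside "mine canyon wax": head "wax" (specifically "canyon wax"), modifier "mine".
Inside "canyon wax": head "wax", modifier "canyon".
So the structure is [[cavern [mine [canyon wax]]] courier].

[[cavern [mine [canyon wax]]] courier]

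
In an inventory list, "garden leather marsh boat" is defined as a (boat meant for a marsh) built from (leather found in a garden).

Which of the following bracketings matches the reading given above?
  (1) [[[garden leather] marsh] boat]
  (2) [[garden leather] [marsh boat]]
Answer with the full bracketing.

The paraphrase's head is the "boat" part ("marsh boat"); its modifier is "garden leather".
That top-level split, carried through the inner groups, gives [[garden leather] [marsh boat]].

[[garden leather] [marsh boat]]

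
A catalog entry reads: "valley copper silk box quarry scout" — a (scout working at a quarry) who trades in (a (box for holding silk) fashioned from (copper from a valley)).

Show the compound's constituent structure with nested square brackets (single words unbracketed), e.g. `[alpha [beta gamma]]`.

At the top level: head "scout" (specifically "quarry scout"); modifier "valley copper silk box".
"valley copper silk box" → head "box" (specifically "silk box"), modifier "valley copper".
"valley copper" → head "copper", modifier "valley".
"silk box" → head "box", modifier "silk".
"quarry scout" → head "scout", modifier "quarry".
Assembled: [[[valley copper] [silk box]] [quarry scout]].

[[[valley copper] [silk box]] [quarry scout]]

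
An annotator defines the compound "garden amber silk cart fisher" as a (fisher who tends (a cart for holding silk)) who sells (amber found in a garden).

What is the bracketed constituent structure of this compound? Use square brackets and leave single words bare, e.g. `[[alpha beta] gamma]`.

Whole compound: head "fisher" (specifically "silk cart fisher"), modifier "garden amber".
Inside "garden amber": head "amber", modifier "garden".
Inside "silk cart fisher": head "fisher", modifier "silk cart".
Inside "silk cart": head "cart", modifier "silk".
So the structure is [[garden amber] [[silk cart] fisher]].

[[garden amber] [[silk cart] fisher]]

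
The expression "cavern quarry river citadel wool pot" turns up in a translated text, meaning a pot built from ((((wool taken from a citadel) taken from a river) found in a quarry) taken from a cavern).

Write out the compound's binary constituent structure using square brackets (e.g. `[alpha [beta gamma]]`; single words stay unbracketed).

[[cavern [quarry [river [citadel wool]]]] pot]

Whole compound: head "pot", modifier "cavern quarry river citadel wool".
"cavern quarry river citadel wool" → head "wool" (specifically "quarry river citadel wool"), modifier "cavern".
"quarry river citadel wool" → head "wool" (specifically "river citadel wool"), modifier "quarry".
"river citadel wool" → head "wool" (specifically "citadel wool"), modifier "river".
"citadel wool" → head "wool", modifier "citadel".
So the structure is [[cavern [quarry [river [citadel wool]]]] pot].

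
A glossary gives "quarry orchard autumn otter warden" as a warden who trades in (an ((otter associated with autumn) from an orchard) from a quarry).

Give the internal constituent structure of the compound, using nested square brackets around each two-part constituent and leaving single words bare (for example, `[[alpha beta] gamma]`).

[[quarry [orchard [autumn otter]]] warden]

The outermost head in the paraphrase is "warden", modified by "quarry orchard autumn otter".
"quarry orchard autumn otter" → head "otter" (specifically "orchard autumn otter"), modifier "quarry".
"orchard autumn otter" → head "otter" (specifically "autumn otter"), modifier "orchard".
"autumn otter" → head "otter", modifier "autumn".
Assembled: [[quarry [orchard [autumn otter]]] warden].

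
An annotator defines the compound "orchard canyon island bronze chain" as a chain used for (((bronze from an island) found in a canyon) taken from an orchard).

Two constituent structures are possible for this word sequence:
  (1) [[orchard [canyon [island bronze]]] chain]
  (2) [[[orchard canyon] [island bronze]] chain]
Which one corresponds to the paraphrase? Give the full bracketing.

[[orchard [canyon [island bronze]]] chain]

The paraphrase's head is the "chain" part ("chain"); its modifier is "orchard canyon island bronze".
That top-level split, carried through the inner groups, gives [[orchard [canyon [island bronze]]] chain].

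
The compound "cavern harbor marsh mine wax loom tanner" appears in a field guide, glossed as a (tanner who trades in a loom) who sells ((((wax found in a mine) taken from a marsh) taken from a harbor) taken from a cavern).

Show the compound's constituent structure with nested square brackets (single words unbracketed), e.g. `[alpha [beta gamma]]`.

[[cavern [harbor [marsh [mine wax]]]] [loom tanner]]

At the top level: head "tanner" (specifically "loom tanner"); modifier "cavern harbor marsh mine wax".
Inside "cavern harbor marsh mine wax": head "wax" (specifically "harbor marsh mine wax"), modifier "cavern".
Inside "harbor marsh mine wax": head "wax" (specifically "marsh mine wax"), modifier "harbor".
Inside "marsh mine wax": head "wax" (specifically "mine wax"), modifier "marsh".
Inside "mine wax": head "wax", modifier "mine".
Inside "loom tanner": head "tanner", modifier "loom".
Assembled: [[cavern [harbor [marsh [mine wax]]]] [loom tanner]].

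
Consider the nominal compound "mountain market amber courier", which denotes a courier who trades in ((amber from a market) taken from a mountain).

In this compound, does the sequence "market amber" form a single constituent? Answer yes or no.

yes

The paraphrase groups the words so that "market amber" is one unit: it corresponds to a single parenthesized sub-phrase.
The full structure is [[mountain [market amber]] courier], in which [market amber] is a constituent.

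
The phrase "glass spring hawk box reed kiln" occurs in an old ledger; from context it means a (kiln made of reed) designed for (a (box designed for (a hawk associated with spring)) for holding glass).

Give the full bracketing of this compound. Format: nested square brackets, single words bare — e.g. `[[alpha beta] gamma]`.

Overall it is a kind of kiln (specifically "reed kiln"); the modifier is "glass spring hawk box".
Within "glass spring hawk box", the head is "box" (specifically "spring hawk box") and the modifier is "glass".
Within "spring hawk box", the head is "box" and the modifier is "spring hawk".
Within "spring hawk", the head is "hawk" and the modifier is "spring".
Within "reed kiln", the head is "kiln" and the modifier is "reed".
Assembled: [[glass [[spring hawk] box]] [reed kiln]].

[[glass [[spring hawk] box]] [reed kiln]]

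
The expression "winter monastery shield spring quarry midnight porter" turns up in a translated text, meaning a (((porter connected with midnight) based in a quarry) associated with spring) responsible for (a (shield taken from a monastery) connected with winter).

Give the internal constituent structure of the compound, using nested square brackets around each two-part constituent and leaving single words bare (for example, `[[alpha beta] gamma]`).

[[winter [monastery shield]] [spring [quarry [midnight porter]]]]

Whole compound: head "porter" (specifically "spring quarry midnight porter"), modifier "winter monastery shield".
Inside "winter monastery shield": head "shield" (specifically "monastery shield"), modifier "winter".
Inside "monastery shield": head "shield", modifier "monastery".
Inside "spring quarry midnight porter": head "porter" (specifically "quarry midnight porter"), modifier "spring".
Inside "quarry midnight porter": head "porter" (specifically "midnight porter"), modifier "quarry".
Inside "midnight porter": head "porter", modifier "midnight".
So the structure is [[winter [monastery shield]] [spring [quarry [midnight porter]]]].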